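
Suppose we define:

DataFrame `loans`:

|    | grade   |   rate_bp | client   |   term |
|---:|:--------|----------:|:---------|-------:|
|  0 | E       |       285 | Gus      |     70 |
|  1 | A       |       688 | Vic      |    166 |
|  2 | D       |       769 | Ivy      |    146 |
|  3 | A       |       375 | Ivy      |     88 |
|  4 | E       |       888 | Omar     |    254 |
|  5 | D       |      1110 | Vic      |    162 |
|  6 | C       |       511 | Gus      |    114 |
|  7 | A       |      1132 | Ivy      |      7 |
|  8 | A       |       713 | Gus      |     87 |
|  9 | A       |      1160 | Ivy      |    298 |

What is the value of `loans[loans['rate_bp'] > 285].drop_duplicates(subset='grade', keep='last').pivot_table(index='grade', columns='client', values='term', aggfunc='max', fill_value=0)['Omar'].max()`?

254

filter rows where rate_bp > 285:
  grade  rate_bp client  term
1     A      688    Vic   166
2     D      769    Ivy   146
3     A      375    Ivy    88
4     E      888   Omar   254
5     D     1110    Vic   162
6     C      511    Gus   114
7     A     1132    Ivy     7
8     A      713    Gus    87
9     A     1160    Ivy   298
drop duplicate grade (keep=last):
  grade  rate_bp client  term
4     E      888   Omar   254
5     D     1110    Vic   162
6     C      511    Gus   114
9     A     1160    Ivy   298
pivot: rows=grade, cols=client, max(term):
client  Gus  Ivy  Omar  Vic
grade                      
A         0  298     0    0
C       114    0     0    0
D         0    0     0  162
E         0    0   254    0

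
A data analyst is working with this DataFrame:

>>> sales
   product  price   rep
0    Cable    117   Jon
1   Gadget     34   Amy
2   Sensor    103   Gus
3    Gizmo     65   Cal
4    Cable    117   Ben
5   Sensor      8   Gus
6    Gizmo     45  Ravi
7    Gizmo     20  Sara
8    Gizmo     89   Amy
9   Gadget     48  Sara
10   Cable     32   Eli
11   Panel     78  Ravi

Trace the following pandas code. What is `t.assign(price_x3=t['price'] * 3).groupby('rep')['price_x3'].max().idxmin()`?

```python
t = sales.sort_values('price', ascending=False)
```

sort by price descending:
   product  price   rep
0    Cable    117   Jon
4    Cable    117   Ben
2   Sensor    103   Gus
8    Gizmo     89   Amy
11   Panel     78  Ravi
3    Gizmo     65   Cal
9   Gadget     48  Sara
6    Gizmo     45  Ravi
1   Gadget     34   Amy
10   Cable     32   Eli
7    Gizmo     20  Sara
5   Sensor      8   Gus
add column price_x3 = t['price'] * 3:
   product  price   rep  price_x3
0    Cable    117   Jon       351
4    Cable    117   Ben       351
2   Sensor    103   Gus       309
8    Gizmo     89   Amy       267
11   Panel     78  Ravi       234
3    Gizmo     65   Cal       195
9   Gadget     48  Sara       144
6    Gizmo     45  Ravi       135
1   Gadget     34   Amy       102
10   Cable     32   Eli        96
7    Gizmo     20  Sara        60
5   Sensor      8   Gus        24
group by rep, max of price_x3:
rep
Amy     267
Ben     351
Cal     195
Eli      96
Gus     309
Jon     351
Ravi    234
Sara    144
Name: price_x3, dtype: int64

Eli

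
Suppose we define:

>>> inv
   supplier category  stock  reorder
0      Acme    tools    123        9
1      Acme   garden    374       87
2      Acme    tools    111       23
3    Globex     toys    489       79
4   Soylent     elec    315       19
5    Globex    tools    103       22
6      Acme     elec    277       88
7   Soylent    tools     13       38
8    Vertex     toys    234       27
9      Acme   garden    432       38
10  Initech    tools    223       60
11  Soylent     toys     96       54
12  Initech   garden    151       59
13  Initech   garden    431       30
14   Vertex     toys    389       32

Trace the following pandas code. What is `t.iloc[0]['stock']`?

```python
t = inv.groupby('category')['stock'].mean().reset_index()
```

296.0

group by category, mean of stock:
category
elec      296.0
garden    347.0
tools     114.6
toys      302.0
Name: stock, dtype: float64
reset_index():
  category  stock
0     elec  296.0
1   garden  347.0
2    tools  114.6
3     toys  302.0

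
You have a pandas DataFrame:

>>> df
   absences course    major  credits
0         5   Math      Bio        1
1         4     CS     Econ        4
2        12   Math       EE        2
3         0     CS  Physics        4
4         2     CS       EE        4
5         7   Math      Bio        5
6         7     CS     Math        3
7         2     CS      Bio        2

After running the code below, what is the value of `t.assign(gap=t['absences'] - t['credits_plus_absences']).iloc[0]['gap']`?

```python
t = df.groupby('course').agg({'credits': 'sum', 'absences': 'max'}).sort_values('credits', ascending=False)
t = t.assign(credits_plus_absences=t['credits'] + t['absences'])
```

-17

group by course: sum(credits), max(absences):
        credits  absences
course                   
CS           17         7
Math          8        12
sort by credits descending:
        credits  absences
course                   
CS           17         7
Math          8        12
add column credits_plus_absences = t['credits'] + t['absences']:
        credits  absences  credits_plus_absences
course                                          
CS           17         7                     24
Math          8        12                     20
add column gap = t['absences'] - t['credits_plus_absences']:
        credits  absences  credits_plus_absences  gap
course                                               
CS           17         7                     24  -17
Math          8        12                     20   -8
Then the value at position 0, column 'gap': -17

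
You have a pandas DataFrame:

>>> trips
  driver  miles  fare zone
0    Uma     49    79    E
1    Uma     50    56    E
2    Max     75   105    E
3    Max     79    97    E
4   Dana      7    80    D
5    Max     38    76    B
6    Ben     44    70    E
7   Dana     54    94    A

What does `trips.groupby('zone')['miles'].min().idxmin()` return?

D

group by zone, min of miles:
zone
A    54
B    38
D     7
E    44
Name: miles, dtype: int64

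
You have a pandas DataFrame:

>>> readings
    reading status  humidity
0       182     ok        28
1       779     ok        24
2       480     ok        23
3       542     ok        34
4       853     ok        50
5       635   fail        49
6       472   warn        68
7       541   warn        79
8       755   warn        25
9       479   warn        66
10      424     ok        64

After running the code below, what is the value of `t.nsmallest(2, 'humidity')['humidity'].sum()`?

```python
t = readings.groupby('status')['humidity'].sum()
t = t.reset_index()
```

272

group by status, sum of humidity:
status
fail     49
ok      223
warn    238
Name: humidity, dtype: int64
reset_index():
  status  humidity
0   fail        49
1     ok       223
2   warn       238
take 2 rows with smallest humidity:
  status  humidity
0   fail        49
1     ok       223
The sum of column 'humidity' is 272.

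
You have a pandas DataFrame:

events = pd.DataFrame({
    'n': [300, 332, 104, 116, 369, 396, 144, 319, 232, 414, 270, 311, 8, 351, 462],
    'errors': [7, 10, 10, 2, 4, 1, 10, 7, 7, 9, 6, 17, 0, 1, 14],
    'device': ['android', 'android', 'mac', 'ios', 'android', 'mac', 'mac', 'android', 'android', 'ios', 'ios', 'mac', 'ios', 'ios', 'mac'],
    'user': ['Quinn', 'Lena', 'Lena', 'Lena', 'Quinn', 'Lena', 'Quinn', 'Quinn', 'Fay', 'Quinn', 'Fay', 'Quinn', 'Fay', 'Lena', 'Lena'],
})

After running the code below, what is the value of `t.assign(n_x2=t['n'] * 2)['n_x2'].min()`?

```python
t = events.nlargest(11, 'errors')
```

take 11 rows with largest errors:
      n  errors   device   user
11  311      17      mac  Quinn
14  462      14      mac   Lena
1   332      10  android   Lena
2   104      10      mac   Lena
6   144      10      mac  Quinn
9   414       9      ios  Quinn
0   300       7  android  Quinn
7   319       7  android  Quinn
8   232       7  android    Fay
10  270       6      ios    Fay
4   369       4  android  Quinn
add column n_x2 = t['n'] * 2:
      n  errors   device   user  n_x2
11  311      17      mac  Quinn   622
14  462      14      mac   Lena   924
1   332      10  android   Lena   664
2   104      10      mac   Lena   208
6   144      10      mac  Quinn   288
9   414       9      ios  Quinn   828
0   300       7  android  Quinn   600
7   319       7  android  Quinn   638
8   232       7  android    Fay   464
10  270       6      ios    Fay   540
4   369       4  android  Quinn   738
min of column 'n_x2' → 208

208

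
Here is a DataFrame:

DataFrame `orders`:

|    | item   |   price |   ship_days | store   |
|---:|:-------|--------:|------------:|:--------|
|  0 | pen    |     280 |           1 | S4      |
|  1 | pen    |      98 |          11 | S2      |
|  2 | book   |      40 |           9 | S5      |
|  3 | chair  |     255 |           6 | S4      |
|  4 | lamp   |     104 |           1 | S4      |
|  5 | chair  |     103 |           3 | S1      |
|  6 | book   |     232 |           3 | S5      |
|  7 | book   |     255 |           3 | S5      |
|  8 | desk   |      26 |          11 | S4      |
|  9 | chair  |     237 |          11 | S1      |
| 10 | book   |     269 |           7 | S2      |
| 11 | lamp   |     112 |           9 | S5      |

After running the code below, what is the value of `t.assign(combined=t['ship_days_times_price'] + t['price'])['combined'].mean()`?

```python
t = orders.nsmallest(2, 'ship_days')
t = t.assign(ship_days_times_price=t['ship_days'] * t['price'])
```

384.0

take 2 rows with smallest ship_days:
   item  price  ship_days store
0   pen    280          1    S4
4  lamp    104          1    S4
add column ship_days_times_price = t['ship_days'] * t['price']:
   item  price  ship_days store  ship_days_times_price
0   pen    280          1    S4                    280
4  lamp    104          1    S4                    104
add column combined = t['ship_days_times_price'] + t['price']:
   item  price  ship_days store  ship_days_times_price  combined
0   pen    280          1    S4                    280       560
4  lamp    104          1    S4                    104       208
So mean() = 384.0.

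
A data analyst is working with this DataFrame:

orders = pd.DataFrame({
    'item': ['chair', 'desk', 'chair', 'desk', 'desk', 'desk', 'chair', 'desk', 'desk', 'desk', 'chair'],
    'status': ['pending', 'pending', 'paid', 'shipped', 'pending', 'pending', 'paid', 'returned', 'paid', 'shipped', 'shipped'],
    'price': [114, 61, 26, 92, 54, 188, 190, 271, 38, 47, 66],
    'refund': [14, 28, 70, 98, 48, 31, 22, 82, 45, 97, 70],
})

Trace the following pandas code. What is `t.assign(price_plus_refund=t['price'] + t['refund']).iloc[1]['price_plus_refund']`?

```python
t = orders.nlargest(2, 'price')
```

take 2 rows with largest price:
    item    status  price  refund
7   desk  returned    271      82
6  chair      paid    190      22
add column price_plus_refund = t['price'] + t['refund']:
    item    status  price  refund  price_plus_refund
7   desk  returned    271      82                353
6  chair      paid    190      22                212
Reading off the value at position 1, column 'price_plus_refund', we get 212.

212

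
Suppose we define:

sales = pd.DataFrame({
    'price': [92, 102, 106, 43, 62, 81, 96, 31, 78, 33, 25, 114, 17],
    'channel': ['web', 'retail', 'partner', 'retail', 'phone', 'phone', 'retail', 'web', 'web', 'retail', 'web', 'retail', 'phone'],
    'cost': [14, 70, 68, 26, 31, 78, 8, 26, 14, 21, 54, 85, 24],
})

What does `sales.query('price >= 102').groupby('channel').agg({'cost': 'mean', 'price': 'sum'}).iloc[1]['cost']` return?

77.5

filter rows where price >= 102:
    price  channel  cost
1     102   retail    70
2     106  partner    68
11    114   retail    85
group by channel: mean(cost), sum(price):
         cost  price
channel             
partner  68.0    106
retail   77.5    216
value at position 1, column 'cost' → 77.5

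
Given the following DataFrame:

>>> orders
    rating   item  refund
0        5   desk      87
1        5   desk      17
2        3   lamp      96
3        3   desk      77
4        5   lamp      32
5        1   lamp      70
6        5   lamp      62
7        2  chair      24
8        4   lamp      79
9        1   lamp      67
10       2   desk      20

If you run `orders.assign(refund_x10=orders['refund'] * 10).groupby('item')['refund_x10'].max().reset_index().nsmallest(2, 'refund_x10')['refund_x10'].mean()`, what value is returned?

add column refund_x10 = orders['refund'] * 10:
    rating   item  refund  refund_x10
0        5   desk      87         870
1        5   desk      17         170
2        3   lamp      96         960
3        3   desk      77         770
4        5   lamp      32         320
5        1   lamp      70         700
6        5   lamp      62         620
7        2  chair      24         240
8        4   lamp      79         790
9        1   lamp      67         670
10       2   desk      20         200
group by item, max of refund_x10:
item
chair    240
desk     870
lamp     960
Name: refund_x10, dtype: int64
reset_index():
    item  refund_x10
0  chair         240
1   desk         870
2   lamp         960
take 2 rows with smallest refund_x10:
    item  refund_x10
0  chair         240
1   desk         870
So mean() = 555.0.

555.0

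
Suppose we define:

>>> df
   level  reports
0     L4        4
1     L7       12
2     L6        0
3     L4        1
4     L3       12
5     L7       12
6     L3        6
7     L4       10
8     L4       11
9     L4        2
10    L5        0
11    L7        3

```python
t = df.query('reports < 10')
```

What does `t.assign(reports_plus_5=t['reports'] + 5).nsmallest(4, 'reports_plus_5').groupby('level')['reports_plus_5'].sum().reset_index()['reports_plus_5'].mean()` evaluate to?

7.66666666667

filter rows where reports < 10:
   level  reports
0     L4        4
2     L6        0
3     L4        1
6     L3        6
9     L4        2
10    L5        0
11    L7        3
add column reports_plus_5 = t['reports'] + 5:
   level  reports  reports_plus_5
0     L4        4               9
2     L6        0               5
3     L4        1               6
6     L3        6              11
9     L4        2               7
10    L5        0               5
11    L7        3               8
take 4 rows with smallest reports_plus_5:
   level  reports  reports_plus_5
2     L6        0               5
10    L5        0               5
3     L4        1               6
9     L4        2               7
group by level, sum of reports_plus_5:
level
L4    13
L5     5
L6     5
Name: reports_plus_5, dtype: int64
reset_index():
  level  reports_plus_5
0    L4              13
1    L5               5
2    L6               5
Taking the mean of column 'reports_plus_5' gives 7.66666666667.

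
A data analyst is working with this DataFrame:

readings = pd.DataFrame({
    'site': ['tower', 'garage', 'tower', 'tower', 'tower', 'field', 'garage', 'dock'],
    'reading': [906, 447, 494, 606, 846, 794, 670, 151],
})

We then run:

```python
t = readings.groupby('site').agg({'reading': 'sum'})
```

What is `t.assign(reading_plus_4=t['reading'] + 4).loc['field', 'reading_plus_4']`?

798

group by site, sum of reading:
        reading
site           
dock        151
field       794
garage     1117
tower      2852
add column reading_plus_4 = t['reading'] + 4:
        reading  reading_plus_4
site                           
dock        151             155
field       794             798
garage     1117            1121
tower      2852            2856
Hence 798.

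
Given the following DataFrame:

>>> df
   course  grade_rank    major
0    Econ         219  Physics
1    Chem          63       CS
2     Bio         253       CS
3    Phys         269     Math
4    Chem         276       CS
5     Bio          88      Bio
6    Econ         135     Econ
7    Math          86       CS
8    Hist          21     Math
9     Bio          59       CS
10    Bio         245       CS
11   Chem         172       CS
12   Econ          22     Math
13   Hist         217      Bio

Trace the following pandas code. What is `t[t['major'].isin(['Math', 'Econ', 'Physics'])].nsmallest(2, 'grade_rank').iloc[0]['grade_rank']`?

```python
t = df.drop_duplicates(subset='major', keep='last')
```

drop duplicate major (keep=last):
   course  grade_rank    major
0    Econ         219  Physics
6    Econ         135     Econ
11   Chem         172       CS
12   Econ          22     Math
13   Hist         217      Bio
filter rows where major in ['Math', 'Econ', 'Physics']:
   course  grade_rank    major
0    Econ         219  Physics
6    Econ         135     Econ
12   Econ          22     Math
take 2 rows with smallest grade_rank:
   course  grade_rank major
12   Econ          22  Math
6    Econ         135  Econ
The value at position 0, column 'grade_rank' is 22.

22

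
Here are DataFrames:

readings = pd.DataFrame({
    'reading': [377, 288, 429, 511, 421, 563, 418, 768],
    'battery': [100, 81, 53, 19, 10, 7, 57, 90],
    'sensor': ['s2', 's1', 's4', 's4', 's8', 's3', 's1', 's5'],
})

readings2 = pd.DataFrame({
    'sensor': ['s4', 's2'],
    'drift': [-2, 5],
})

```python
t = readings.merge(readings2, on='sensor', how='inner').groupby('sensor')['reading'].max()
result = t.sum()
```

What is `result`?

merge on 'sensor' (how='inner') → 3 rows:
   reading  battery sensor  drift
0      377      100     s2      5
1      429       53     s4     -2
2      511       19     s4     -2
group by sensor, max of reading:
sensor
s2    377
s4    511
Name: reading, dtype: int64
Hence 888.

888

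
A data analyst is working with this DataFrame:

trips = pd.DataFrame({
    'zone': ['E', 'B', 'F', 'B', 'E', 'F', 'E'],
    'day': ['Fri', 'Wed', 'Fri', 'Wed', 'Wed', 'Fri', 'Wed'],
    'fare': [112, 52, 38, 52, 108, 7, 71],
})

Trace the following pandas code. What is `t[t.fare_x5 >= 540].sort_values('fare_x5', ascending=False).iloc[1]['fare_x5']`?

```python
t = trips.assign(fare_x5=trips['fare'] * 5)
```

540

add column fare_x5 = trips['fare'] * 5:
  zone  day  fare  fare_x5
0    E  Fri   112      560
1    B  Wed    52      260
2    F  Fri    38      190
3    B  Wed    52      260
4    E  Wed   108      540
5    F  Fri     7       35
6    E  Wed    71      355
filter rows where fare_x5 >= 540:
  zone  day  fare  fare_x5
0    E  Fri   112      560
4    E  Wed   108      540
sort by fare_x5 descending:
  zone  day  fare  fare_x5
0    E  Fri   112      560
4    E  Wed   108      540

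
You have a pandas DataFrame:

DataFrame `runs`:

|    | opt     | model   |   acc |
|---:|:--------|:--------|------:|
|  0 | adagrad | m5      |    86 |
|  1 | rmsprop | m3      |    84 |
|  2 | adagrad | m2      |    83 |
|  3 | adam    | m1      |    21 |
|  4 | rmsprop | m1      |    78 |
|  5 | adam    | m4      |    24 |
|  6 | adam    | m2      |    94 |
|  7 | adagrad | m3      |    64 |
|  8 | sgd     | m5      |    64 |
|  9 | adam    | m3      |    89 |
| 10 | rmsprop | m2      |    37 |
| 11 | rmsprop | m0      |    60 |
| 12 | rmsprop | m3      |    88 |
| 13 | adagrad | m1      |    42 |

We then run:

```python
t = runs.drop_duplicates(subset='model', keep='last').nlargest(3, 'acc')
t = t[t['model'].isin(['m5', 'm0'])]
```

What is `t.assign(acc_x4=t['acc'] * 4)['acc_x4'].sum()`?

drop duplicate model (keep=last):
        opt model  acc
5      adam    m4   24
8       sgd    m5   64
10  rmsprop    m2   37
11  rmsprop    m0   60
12  rmsprop    m3   88
13  adagrad    m1   42
take 3 rows with largest acc:
        opt model  acc
12  rmsprop    m3   88
8       sgd    m5   64
11  rmsprop    m0   60
filter rows where model in ['m5', 'm0']:
        opt model  acc
8       sgd    m5   64
11  rmsprop    m0   60
add column acc_x4 = t['acc'] * 4:
        opt model  acc  acc_x4
8       sgd    m5   64     256
11  rmsprop    m0   60     240
The sum of column 'acc_x4' is 496.

496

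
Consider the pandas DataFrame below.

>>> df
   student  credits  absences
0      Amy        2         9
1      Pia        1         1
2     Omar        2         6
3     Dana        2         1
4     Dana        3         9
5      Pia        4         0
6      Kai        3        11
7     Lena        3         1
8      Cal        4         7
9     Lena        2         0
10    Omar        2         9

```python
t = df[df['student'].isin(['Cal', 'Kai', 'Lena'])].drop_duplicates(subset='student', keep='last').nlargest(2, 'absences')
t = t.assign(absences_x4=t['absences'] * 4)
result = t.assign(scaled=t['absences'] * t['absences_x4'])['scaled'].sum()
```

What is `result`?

filter rows where student in ['Cal', 'Kai', 'Lena']:
  student  credits  absences
6     Kai        3        11
7    Lena        3         1
8     Cal        4         7
9    Lena        2         0
drop duplicate student (keep=last):
  student  credits  absences
6     Kai        3        11
8     Cal        4         7
9    Lena        2         0
take 2 rows with largest absences:
  student  credits  absences
6     Kai        3        11
8     Cal        4         7
add column absences_x4 = t['absences'] * 4:
  student  credits  absences  absences_x4
6     Kai        3        11           44
8     Cal        4         7           28
add column scaled = t['absences'] * t['absences_x4']:
  student  credits  absences  absences_x4  scaled
6     Kai        3        11           44     484
8     Cal        4         7           28     196

680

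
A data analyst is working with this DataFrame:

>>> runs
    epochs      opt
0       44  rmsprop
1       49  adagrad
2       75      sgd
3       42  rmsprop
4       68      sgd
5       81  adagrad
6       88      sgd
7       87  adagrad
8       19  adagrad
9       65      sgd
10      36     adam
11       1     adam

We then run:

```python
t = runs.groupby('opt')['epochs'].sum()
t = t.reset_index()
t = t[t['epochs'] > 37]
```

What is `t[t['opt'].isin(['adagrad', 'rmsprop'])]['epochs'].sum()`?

322

group by opt, sum of epochs:
opt
adagrad    236
adam        37
rmsprop     86
sgd        296
Name: epochs, dtype: int64
reset_index():
       opt  epochs
0  adagrad     236
1     adam      37
2  rmsprop      86
3      sgd     296
filter rows where epochs > 37:
       opt  epochs
0  adagrad     236
2  rmsprop      86
3      sgd     296
filter rows where opt in ['adagrad', 'rmsprop']:
       opt  epochs
0  adagrad     236
2  rmsprop      86
Then the sum of column 'epochs': 322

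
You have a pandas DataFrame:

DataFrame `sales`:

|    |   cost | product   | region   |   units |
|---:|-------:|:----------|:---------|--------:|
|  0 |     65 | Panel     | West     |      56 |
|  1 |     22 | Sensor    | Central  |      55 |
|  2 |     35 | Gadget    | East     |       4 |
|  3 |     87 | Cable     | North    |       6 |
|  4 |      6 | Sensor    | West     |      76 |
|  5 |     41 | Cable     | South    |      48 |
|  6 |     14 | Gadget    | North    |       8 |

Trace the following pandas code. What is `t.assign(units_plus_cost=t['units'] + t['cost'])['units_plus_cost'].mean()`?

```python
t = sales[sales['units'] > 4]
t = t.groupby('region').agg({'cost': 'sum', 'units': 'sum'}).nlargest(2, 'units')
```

140.0

filter rows where units > 4:
   cost product   region  units
0    65   Panel     West     56
1    22  Sensor  Central     55
3    87   Cable    North      6
4     6  Sensor     West     76
5    41   Cable    South     48
6    14  Gadget    North      8
group by region: sum(cost), sum(units):
         cost  units
region              
Central    22     55
North     101     14
South      41     48
West       71    132
take 2 rows with largest units:
         cost  units
region              
West       71    132
Central    22     55
add column units_plus_cost = t['units'] + t['cost']:
         cost  units  units_plus_cost
region                               
West       71    132              203
Central    22     55               77
Taking the mean of column 'units_plus_cost' gives 140.0.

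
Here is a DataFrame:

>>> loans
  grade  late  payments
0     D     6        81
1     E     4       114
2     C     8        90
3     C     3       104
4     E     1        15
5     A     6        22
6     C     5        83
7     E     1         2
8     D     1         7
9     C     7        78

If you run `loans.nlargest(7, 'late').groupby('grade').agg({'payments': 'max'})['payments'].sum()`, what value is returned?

321

take 7 rows with largest late:
  grade  late  payments
2     C     8        90
9     C     7        78
0     D     6        81
5     A     6        22
6     C     5        83
1     E     4       114
3     C     3       104
group by grade, max of payments:
       payments
grade          
A            22
C           104
D            81
E           114
Taking the sum of column 'payments' gives 321.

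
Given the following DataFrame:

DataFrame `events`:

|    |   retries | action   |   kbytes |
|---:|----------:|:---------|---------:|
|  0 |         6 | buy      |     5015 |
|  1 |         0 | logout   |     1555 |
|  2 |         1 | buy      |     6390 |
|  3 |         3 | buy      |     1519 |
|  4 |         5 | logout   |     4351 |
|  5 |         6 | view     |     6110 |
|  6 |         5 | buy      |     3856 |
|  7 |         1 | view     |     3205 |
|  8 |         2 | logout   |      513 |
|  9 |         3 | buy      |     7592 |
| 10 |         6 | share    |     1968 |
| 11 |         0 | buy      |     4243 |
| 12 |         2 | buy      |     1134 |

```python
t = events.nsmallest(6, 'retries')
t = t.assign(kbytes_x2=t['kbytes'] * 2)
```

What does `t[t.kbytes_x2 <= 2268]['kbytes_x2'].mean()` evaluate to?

1647.0

take 6 rows with smallest retries:
    retries  action  kbytes
1         0  logout    1555
11        0     buy    4243
2         1     buy    6390
7         1    view    3205
8         2  logout     513
12        2     buy    1134
add column kbytes_x2 = t['kbytes'] * 2:
    retries  action  kbytes  kbytes_x2
1         0  logout    1555       3110
11        0     buy    4243       8486
2         1     buy    6390      12780
7         1    view    3205       6410
8         2  logout     513       1026
12        2     buy    1134       2268
filter rows where kbytes_x2 <= 2268:
    retries  action  kbytes  kbytes_x2
8         2  logout     513       1026
12        2     buy    1134       2268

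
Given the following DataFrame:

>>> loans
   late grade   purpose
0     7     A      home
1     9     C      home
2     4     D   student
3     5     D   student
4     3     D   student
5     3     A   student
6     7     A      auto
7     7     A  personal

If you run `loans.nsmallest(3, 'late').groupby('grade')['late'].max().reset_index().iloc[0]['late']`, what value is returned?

take 3 rows with smallest late:
   late grade  purpose
4     3     D  student
5     3     A  student
2     4     D  student
group by grade, max of late:
grade
A    3
D    4
Name: late, dtype: int64
reset_index():
  grade  late
0     A     3
1     D     4

3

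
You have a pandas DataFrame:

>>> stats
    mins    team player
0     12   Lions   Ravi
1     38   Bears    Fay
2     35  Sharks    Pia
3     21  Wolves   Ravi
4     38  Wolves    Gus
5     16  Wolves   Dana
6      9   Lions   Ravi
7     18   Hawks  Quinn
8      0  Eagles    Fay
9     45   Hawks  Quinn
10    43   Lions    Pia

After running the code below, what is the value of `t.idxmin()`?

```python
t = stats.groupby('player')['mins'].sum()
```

group by player, sum of mins:
player
Dana     16
Fay      38
Gus      38
Pia      78
Quinn    63
Ravi     42
Name: mins, dtype: int64
Finally, label with the smallest value = Dana.

Dana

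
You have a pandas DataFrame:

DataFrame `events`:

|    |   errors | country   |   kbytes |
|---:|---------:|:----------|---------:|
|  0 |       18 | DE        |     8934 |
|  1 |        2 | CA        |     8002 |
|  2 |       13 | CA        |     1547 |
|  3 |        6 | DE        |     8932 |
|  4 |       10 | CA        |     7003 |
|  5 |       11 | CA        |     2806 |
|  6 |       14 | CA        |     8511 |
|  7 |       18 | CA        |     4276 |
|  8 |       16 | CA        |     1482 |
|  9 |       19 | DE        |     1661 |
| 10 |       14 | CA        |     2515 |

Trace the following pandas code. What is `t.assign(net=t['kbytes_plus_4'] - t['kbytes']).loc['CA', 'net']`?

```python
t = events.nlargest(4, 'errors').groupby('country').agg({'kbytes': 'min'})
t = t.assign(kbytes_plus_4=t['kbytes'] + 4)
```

4

take 4 rows with largest errors:
   errors country  kbytes
9      19      DE    1661
0      18      DE    8934
7      18      CA    4276
8      16      CA    1482
group by country, min of kbytes:
         kbytes
country        
CA         1482
DE         1661
add column kbytes_plus_4 = t['kbytes'] + 4:
         kbytes  kbytes_plus_4
country                       
CA         1482           1486
DE         1661           1665
add column net = t['kbytes_plus_4'] - t['kbytes']:
         kbytes  kbytes_plus_4  net
country                            
CA         1482           1486    4
DE         1661           1665    4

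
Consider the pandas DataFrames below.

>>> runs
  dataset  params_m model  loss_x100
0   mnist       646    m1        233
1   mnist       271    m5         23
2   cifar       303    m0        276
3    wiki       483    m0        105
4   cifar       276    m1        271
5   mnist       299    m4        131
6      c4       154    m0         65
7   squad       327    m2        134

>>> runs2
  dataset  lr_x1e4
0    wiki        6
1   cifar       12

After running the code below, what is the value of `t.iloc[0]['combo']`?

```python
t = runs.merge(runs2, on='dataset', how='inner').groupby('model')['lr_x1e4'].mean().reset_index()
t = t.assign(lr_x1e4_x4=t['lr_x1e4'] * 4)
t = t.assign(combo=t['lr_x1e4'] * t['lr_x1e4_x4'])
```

merge on 'dataset' (how='inner') → 3 rows:
  dataset  params_m model  loss_x100  lr_x1e4
0   cifar       303    m0        276       12
1    wiki       483    m0        105        6
2   cifar       276    m1        271       12
group by model, mean of lr_x1e4:
model
m0     9.0
m1    12.0
Name: lr_x1e4, dtype: float64
reset_index():
  model  lr_x1e4
0    m0      9.0
1    m1     12.0
add column lr_x1e4_x4 = t['lr_x1e4'] * 4:
  model  lr_x1e4  lr_x1e4_x4
0    m0      9.0        36.0
1    m1     12.0        48.0
add column combo = t['lr_x1e4'] * t['lr_x1e4_x4']:
  model  lr_x1e4  lr_x1e4_x4  combo
0    m0      9.0        36.0  324.0
1    m1     12.0        48.0  576.0

324.0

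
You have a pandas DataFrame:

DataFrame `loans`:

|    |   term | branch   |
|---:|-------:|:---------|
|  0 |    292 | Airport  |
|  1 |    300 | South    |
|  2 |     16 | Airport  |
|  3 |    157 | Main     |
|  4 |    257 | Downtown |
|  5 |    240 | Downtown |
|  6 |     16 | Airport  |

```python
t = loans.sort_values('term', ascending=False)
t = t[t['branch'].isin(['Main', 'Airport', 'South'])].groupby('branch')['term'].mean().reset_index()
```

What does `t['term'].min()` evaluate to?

108.0

sort by term descending:
   term    branch
1   300     South
0   292   Airport
4   257  Downtown
5   240  Downtown
3   157      Main
2    16   Airport
6    16   Airport
filter rows where branch in ['Main', 'Airport', 'South']:
   term   branch
1   300    South
0   292  Airport
3   157     Main
2    16  Airport
6    16  Airport
group by branch, mean of term:
branch
Airport    108.0
Main       157.0
South      300.0
Name: term, dtype: float64
reset_index():
    branch   term
0  Airport  108.0
1     Main  157.0
2    South  300.0
Then the min of column 'term': 108.0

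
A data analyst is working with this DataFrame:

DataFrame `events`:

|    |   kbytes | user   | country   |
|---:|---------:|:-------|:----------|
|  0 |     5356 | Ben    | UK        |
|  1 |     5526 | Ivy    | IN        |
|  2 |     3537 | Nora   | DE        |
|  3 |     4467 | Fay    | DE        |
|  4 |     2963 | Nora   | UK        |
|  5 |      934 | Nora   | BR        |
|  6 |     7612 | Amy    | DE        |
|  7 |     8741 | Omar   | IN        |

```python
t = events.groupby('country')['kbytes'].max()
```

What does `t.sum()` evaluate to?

group by country, max of kbytes:
country
BR     934
DE    7612
IN    8741
UK    5356
Name: kbytes, dtype: int64

22643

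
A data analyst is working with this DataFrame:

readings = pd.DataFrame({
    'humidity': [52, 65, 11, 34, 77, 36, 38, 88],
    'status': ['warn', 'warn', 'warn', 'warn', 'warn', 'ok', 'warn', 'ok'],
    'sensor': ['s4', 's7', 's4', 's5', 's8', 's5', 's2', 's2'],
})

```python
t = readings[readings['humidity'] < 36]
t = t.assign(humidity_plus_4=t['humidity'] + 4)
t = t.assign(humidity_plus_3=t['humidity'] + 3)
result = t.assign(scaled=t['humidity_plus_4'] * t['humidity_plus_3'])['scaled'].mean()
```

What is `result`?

808.0

filter rows where humidity < 36:
   humidity status sensor
2        11   warn     s4
3        34   warn     s5
add column humidity_plus_4 = t['humidity'] + 4:
   humidity status sensor  humidity_plus_4
2        11   warn     s4               15
3        34   warn     s5               38
add column humidity_plus_3 = t['humidity'] + 3:
   humidity status sensor  humidity_plus_4  humidity_plus_3
2        11   warn     s4               15               14
3        34   warn     s5               38               37
add column scaled = t['humidity_plus_4'] * t['humidity_plus_3']:
   humidity status sensor  humidity_plus_4  humidity_plus_3  scaled
2        11   warn     s4               15               14     210
3        34   warn     s5               38               37    1406
Finally, mean of column 'scaled' = 808.0.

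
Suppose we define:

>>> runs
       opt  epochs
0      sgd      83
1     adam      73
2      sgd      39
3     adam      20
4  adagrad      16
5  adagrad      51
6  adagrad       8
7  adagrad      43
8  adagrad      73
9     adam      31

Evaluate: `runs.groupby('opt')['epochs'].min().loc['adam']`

20

group by opt, min of epochs:
opt
adagrad     8
adam       20
sgd        39
Name: epochs, dtype: int64
Taking the value at index 'adam' gives 20.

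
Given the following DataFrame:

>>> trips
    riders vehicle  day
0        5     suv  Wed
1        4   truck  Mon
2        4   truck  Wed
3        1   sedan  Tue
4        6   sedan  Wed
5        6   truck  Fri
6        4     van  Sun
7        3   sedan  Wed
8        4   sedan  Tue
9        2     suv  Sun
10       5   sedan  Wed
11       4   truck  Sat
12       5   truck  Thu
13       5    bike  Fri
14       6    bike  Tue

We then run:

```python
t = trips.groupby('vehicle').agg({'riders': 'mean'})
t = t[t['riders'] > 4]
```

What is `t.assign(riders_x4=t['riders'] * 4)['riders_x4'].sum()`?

group by vehicle, mean of riders:
         riders
vehicle        
bike        5.5
sedan       3.8
suv         3.5
truck       4.6
van         4.0
filter rows where riders > 4:
         riders
vehicle        
bike        5.5
truck       4.6
add column riders_x4 = t['riders'] * 4:
         riders  riders_x4
vehicle                   
bike        5.5       22.0
truck       4.6       18.4
So sum() = 40.4.

40.4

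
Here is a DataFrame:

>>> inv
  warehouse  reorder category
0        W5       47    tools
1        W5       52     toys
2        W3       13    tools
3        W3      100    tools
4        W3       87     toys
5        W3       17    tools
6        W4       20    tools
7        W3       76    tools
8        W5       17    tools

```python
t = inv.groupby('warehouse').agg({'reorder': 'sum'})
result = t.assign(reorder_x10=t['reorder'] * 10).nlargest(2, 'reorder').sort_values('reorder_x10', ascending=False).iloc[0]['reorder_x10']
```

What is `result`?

2930

group by warehouse, sum of reorder:
           reorder
warehouse         
W3             293
W4              20
W5             116
add column reorder_x10 = t['reorder'] * 10:
           reorder  reorder_x10
warehouse                      
W3             293         2930
W4              20          200
W5             116         1160
take 2 rows with largest reorder:
           reorder  reorder_x10
warehouse                      
W3             293         2930
W5             116         1160
sort by reorder_x10 descending:
           reorder  reorder_x10
warehouse                      
W3             293         2930
W5             116         1160
So iloc[0]['reorder_x10'] = 2930.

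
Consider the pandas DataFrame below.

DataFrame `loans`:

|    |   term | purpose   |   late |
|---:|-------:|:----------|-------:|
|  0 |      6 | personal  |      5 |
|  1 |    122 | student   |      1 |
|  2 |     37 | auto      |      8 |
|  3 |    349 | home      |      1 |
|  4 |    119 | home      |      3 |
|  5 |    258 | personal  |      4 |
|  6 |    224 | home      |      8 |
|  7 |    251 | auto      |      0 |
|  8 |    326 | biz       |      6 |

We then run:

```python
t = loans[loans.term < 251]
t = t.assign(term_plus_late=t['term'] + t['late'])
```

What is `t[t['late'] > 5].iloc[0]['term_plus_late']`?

45

filter rows where term < 251:
   term   purpose  late
0     6  personal     5
1   122   student     1
2    37      auto     8
4   119      home     3
6   224      home     8
add column term_plus_late = t['term'] + t['late']:
   term   purpose  late  term_plus_late
0     6  personal     5              11
1   122   student     1             123
2    37      auto     8              45
4   119      home     3             122
6   224      home     8             232
filter rows where late > 5:
   term purpose  late  term_plus_late
2    37    auto     8              45
6   224    home     8             232
The value at position 0, column 'term_plus_late' is 45.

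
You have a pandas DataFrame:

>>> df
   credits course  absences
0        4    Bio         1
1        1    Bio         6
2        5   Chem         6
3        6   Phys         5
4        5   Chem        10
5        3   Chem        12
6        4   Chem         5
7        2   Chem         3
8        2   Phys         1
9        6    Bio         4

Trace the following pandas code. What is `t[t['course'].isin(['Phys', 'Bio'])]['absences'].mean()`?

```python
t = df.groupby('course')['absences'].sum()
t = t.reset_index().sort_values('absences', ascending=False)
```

group by course, sum of absences:
course
Bio     11
Chem    36
Phys     6
Name: absences, dtype: int64
reset_index():
  course  absences
0    Bio        11
1   Chem        36
2   Phys         6
sort by absences descending:
  course  absences
1   Chem        36
0    Bio        11
2   Phys         6
filter rows where course in ['Phys', 'Bio']:
  course  absences
0    Bio        11
2   Phys         6

8.5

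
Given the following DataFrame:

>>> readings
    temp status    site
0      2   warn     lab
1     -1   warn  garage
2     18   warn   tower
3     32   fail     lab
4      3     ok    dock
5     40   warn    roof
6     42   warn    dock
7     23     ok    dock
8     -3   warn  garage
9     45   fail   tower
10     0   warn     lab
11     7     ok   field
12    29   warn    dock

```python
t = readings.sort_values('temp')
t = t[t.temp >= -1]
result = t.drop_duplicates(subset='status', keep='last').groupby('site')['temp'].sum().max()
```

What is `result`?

65

sort by temp:
    temp status    site
8     -3   warn  garage
1     -1   warn  garage
10     0   warn     lab
0      2   warn     lab
4      3     ok    dock
11     7     ok   field
2     18   warn   tower
7     23     ok    dock
12    29   warn    dock
3     32   fail     lab
5     40   warn    roof
6     42   warn    dock
9     45   fail   tower
filter rows where temp >= -1:
    temp status    site
1     -1   warn  garage
10     0   warn     lab
0      2   warn     lab
4      3     ok    dock
11     7     ok   field
2     18   warn   tower
7     23     ok    dock
12    29   warn    dock
3     32   fail     lab
5     40   warn    roof
6     42   warn    dock
9     45   fail   tower
drop duplicate status (keep=last):
   temp status   site
7    23     ok   dock
6    42   warn   dock
9    45   fail  tower
group by site, sum of temp:
site
dock     65
tower    45
Name: temp, dtype: int64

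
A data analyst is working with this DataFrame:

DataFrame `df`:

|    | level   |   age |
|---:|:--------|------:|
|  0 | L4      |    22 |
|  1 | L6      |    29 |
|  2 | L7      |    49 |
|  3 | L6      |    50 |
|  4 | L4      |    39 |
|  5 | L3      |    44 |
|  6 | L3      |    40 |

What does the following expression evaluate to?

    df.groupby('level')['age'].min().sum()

140

group by level, min of age:
level
L3    40
L4    22
L6    29
L7    49
Name: age, dtype: int64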